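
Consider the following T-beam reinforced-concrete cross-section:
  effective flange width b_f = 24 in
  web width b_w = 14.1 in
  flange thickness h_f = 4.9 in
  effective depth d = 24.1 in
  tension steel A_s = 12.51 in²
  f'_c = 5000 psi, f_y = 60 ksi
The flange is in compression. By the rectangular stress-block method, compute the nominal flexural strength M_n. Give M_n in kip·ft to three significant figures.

Tension: T = A_s f_y = 12.51 × 60 = 750.6 kips.
Try a within the flange: a = T/(0.85 f'_c b_f) = 750.6/(0.85 × 5 × 24) = 7.359 in.
a = 7.359 > h_f = 4.9 in: the block extends into the web. Split into flange-overhang and web parts.
C_f = 0.85 f'_c (b_f − b_w) h_f = 0.85 × 5 × (24 − 14.1) × 4.9 = 206.2 kips.
Remaining web compression depth: a_w = (T − C_f)/(0.85 f'_c b_w) = (750.6 − 206.2)/(0.85 × 5 × 14.1) = 9.085 in.
M_n = C_f(d − h_f/2) + (T − C_f)(d − a_w/2) = 206.2 × (24.1 − 2.45) + 544.4 × (24.1 − 4.5425) = 4464.2 + 10647.1 = 15111.3 kip·in.
M_n = 15111.3/12 = 1259.28 kip·ft.

M_n ≈ 1260 kip·ft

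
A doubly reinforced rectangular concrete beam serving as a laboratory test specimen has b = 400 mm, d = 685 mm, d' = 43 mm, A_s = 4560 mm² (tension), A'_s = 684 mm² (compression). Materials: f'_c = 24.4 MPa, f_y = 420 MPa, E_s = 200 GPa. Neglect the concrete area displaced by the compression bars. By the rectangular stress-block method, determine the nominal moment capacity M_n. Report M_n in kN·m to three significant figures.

M_n ≈ 1140 kN·m

Assume both tension and compression steel yield.
Net tension couple steel: A_s − A'_s = 3876 mm².
a = (A_s − A'_s) f_y / (0.85 f'_c b) = 1627920/(0.85 × 24.4 × 400) = 196.23 mm.
c = a/β₁ = 196.23/0.85 = 230.86 mm; ε'_s = 0.003(c − d')/c = 0.0024 ≥ f_y/E_s = 0.0021, so compression steel does yield.
M_n = (A_s − A'_s) f_y (d − a/2) + A'_s f_y (d − d') = [1627920 × (685 − 98.115) + 287280 × (685 − 43)] × 10⁻⁶ = 955.40 + 184.43 = 1139.83 kN·m.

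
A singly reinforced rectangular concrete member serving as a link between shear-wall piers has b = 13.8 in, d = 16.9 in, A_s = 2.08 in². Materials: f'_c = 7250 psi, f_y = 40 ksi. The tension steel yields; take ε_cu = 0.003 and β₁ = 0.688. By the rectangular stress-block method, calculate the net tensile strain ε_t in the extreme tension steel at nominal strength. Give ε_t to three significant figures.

ε_t ≈ 0.0327

a = A_s f_y/(0.85 f'_c b) = 0.978 in.
β₁ = 0.688, so c = a/β₁ = 0.978/0.688 = 1.422 in.
From the linear strain diagram with ε_cu = 0.003: ε_t = 0.003 (d − c)/c = 0.003 × (16.9 − 1.422)/1.422 = 0.0327.
Since ε_t ≥ 0.005, the section is tension-controlled.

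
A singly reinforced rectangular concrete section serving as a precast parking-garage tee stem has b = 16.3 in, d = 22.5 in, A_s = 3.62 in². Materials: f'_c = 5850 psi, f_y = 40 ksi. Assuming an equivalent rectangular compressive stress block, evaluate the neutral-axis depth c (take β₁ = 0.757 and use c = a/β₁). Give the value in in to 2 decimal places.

c ≈ 2.36 in

T = A_s f_y = 3.62 × 40 = 144.8 kips.
a = T/(0.85 f'_c b) = 144.8/(0.85 × 5.85 × 16.3) = 1.7865 in.
With β₁ = 0.757, c = a/β₁ = 1.7865/0.757 = 2.36 in.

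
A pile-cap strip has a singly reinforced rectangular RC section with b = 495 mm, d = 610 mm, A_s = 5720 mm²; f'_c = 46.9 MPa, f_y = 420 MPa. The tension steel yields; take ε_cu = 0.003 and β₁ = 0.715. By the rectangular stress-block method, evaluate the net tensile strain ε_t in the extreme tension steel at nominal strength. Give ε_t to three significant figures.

ε_t ≈ 0.00775

a = A_s f_y/(0.85 f'_c b) = 121.74 mm.
β₁ = 0.715, so c = a/β₁ = 121.74/0.715 = 170.27 mm.
From the linear strain diagram with ε_cu = 0.003: ε_t = 0.003 (d − c)/c = 0.003 × (610 − 170.27)/170.27 = 0.00775.
Since ε_t ≥ 0.005, the section is tension-controlled.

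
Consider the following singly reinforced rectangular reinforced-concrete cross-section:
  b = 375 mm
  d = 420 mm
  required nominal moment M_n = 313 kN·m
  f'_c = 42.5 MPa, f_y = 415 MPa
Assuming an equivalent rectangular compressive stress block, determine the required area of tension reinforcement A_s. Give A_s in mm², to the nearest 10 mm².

A_s ≈ 1930 mm²

With M_n = 0.85 f'_c a b (d − a/2), solve the quadratic for a:
a = d − √(d² − 2M_n/(0.85 f'_c b)) = 420 − √(420² − 2 × 313×10⁶/(0.85 × 42.5 × 375)) = 59.18 mm.
A_s = 0.85 f'_c a b / f_y = 0.85 × 42.5 × 59.18 × 375 / 415 = 1931.8 mm².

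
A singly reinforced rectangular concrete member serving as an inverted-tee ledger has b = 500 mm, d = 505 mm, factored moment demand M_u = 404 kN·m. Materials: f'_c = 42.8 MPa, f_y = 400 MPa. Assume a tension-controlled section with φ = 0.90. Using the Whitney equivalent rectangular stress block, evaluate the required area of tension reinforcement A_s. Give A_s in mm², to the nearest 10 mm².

M_n = M_u/φ = 404/0.90 = 448.889 kN·m.
With M_n = 0.85 f'_c a b (d − a/2), solve the quadratic for a:
a = d − √(d² − 2M_n/(0.85 f'_c b)) = 505 − √(505² − 2 × 448.889×10⁶/(0.85 × 42.8 × 500)) = 51.49 mm.
A_s = 0.85 f'_c a b / f_y = 0.85 × 42.8 × 51.49 × 500 / 400 = 2341.5 mm².

A_s ≈ 2340 mm²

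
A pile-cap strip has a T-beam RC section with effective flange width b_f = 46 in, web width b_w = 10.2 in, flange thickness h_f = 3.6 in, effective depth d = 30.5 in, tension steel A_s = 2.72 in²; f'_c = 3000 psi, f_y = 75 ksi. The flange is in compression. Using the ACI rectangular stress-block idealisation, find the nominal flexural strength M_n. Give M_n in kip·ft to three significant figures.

Tension: T = A_s f_y = 2.72 × 75 = 204 kips.
Try a within the flange: a = T/(0.85 f'_c b_f) = 204/(0.85 × 3 × 46) = 1.739 in.
Since a = 1.739 ≤ h_f = 3.6 in, the stress block lies entirely in the flange; analyse as a rectangular beam of width b_f.
M_n = T(d − a/2) = 204 × (30.5 − 0.8695) = 6044.6 kip·in.
M_n = 6044.6/12 = 503.72 kip·ft.

M_n ≈ 504 kip·ft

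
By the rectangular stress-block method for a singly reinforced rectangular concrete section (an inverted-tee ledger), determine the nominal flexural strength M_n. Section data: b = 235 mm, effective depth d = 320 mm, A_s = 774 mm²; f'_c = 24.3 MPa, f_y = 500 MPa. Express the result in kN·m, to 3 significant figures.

T = A_s f_y = 774 × 500 = 387000 N = 387 kN.
From C = T: a = T/(0.85 f'_c b) = 387000/(0.85 × 24.3 × 235) = 79.73 mm.
M_n = T(d − a/2) = 387 kN × (320 − 39.865) mm = 108.41 kN·m.

M_n ≈ 108 kN·m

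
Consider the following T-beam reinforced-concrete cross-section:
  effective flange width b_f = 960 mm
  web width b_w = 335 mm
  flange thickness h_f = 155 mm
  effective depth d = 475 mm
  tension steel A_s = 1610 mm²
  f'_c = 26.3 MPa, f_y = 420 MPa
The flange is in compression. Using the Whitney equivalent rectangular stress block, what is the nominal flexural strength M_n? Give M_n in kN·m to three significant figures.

M_n ≈ 311 kN·m

Tension: T = A_s f_y = 1610 × 420 = 676200 N.
Try a within the flange: a = T/(0.85 f'_c b_f) = 676200/(0.85 × 26.3 × 960) = 31.51 mm.
Since a = 31.51 ≤ h_f = 155 mm, the stress block lies entirely in the flange; analyse as a rectangular beam of width b_f.
M_n = T(d − a/2) = 676200 × (475 − 15.755) = 310.54 × 10⁶ N·mm.
M_n = 310.54 kN·m.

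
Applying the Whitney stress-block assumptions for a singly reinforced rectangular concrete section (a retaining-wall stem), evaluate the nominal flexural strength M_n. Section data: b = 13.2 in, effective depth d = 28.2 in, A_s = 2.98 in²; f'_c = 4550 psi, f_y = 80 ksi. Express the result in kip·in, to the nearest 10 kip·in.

M_n ≈ 6170 kip·in

T = A_s f_y = 2.98 × 80 = 238.4 kips.
a = T/(0.85 f'_c b) = 238.4/(0.85 × 4.55 × 13.2) = 4.670 in.
M_n = T(d − a/2) = 238.4 × (28.2 − 2.335) = 6166.2 kip·in.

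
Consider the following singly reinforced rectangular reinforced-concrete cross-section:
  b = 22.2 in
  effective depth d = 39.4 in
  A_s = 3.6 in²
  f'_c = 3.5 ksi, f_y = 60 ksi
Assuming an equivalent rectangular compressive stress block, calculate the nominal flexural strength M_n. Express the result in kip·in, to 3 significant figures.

M_n ≈ 8160 kip·in

T = A_s f_y = 3.6 × 60 = 216 kips.
a = T/(0.85 f'_c b) = 216/(0.85 × 3.5 × 22.2) = 3.270 in.
M_n = T(d − a/2) = 216 × (39.4 − 1.635) = 8157.2 kip·in.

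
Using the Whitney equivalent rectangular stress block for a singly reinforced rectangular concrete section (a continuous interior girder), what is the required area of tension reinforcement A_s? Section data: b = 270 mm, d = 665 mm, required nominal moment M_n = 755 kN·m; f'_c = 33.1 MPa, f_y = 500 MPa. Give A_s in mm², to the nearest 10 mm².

With M_n = 0.85 f'_c a b (d − a/2), solve the quadratic for a:
a = d − √(d² − 2M_n/(0.85 f'_c b)) = 665 − √(665² − 2 × 755×10⁶/(0.85 × 33.1 × 270)) = 171.60 mm.
A_s = 0.85 f'_c a b / f_y = 0.85 × 33.1 × 171.60 × 270 / 500 = 2607.1 mm².

A_s ≈ 2610 mm²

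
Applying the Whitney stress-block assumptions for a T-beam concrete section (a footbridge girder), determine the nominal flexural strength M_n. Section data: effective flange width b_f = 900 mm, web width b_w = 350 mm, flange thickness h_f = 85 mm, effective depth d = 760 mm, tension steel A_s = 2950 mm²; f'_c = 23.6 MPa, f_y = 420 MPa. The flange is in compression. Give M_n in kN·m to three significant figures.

Tension: T = A_s f_y = 2950 × 420 = 1239000 N.
Try a within the flange: a = T/(0.85 f'_c b_f) = 1239000/(0.85 × 23.6 × 900) = 68.63 mm.
Since a = 68.63 ≤ h_f = 85 mm, the stress block lies entirely in the flange; analyse as a rectangular beam of width b_f.
M_n = T(d − a/2) = 1239000 × (760 − 34.315) = 899.12 × 10⁶ N·mm.
M_n = 899.12 kN·m.

M_n ≈ 899 kN·m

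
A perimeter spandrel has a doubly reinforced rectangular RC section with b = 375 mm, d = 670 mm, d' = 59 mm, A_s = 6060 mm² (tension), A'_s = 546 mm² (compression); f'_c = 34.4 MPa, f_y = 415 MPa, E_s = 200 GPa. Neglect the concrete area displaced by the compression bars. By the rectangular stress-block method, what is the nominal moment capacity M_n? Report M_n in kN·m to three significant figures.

M_n ≈ 1430 kN·m

Assume both tension and compression steel yield.
Net tension couple steel: A_s − A'_s = 5514 mm².
a = (A_s − A'_s) f_y / (0.85 f'_c b) = 2288310/(0.85 × 34.4 × 375) = 208.69 mm.
c = a/β₁ = 208.69/0.804 = 259.56 mm; ε'_s = 0.003(c − d')/c = 0.0023 ≥ f_y/E_s = 0.0021, so compression steel does yield.
M_n = (A_s − A'_s) f_y (d − a/2) + A'_s f_y (d − d') = [2288310 × (670 − 104.345) + 226590 × (670 − 59)] × 10⁻⁶ = 1294.39 + 138.45 = 1432.84 kN·m.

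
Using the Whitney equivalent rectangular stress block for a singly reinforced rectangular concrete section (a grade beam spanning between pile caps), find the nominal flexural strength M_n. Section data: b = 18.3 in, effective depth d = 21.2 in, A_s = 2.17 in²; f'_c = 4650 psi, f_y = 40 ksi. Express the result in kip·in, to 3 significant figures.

M_n ≈ 1790 kip·in

T = A_s f_y = 2.17 × 40 = 86.8 kips.
a = T/(0.85 f'_c b) = 86.8/(0.85 × 4.65 × 18.3) = 1.200 in.
M_n = T(d − a/2) = 86.8 × (21.2 − 0.6) = 1788.1 kip·in.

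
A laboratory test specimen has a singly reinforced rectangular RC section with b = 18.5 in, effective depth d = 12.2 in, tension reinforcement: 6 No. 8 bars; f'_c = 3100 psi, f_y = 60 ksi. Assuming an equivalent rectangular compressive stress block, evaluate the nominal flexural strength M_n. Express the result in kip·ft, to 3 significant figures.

M_n ≈ 220 kip·ft

A_s = 6 × 0.79 = 4.74 in².
T = A_s f_y = 4.74 × 60 = 284.4 kips.
a = T/(0.85 f'_c b) = 284.4/(0.85 × 3.1 × 18.5) = 5.834 in.
M_n = T(d − a/2) = 284.4 × (12.2 − 2.917) = 2640.1 kip·in = 2640.1/12 = 220.01 kip·ft.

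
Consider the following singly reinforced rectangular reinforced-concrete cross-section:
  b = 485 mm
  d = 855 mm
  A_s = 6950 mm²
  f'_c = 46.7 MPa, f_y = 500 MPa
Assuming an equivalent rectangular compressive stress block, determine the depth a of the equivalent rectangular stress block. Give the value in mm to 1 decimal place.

T = A_s f_y = 6950 × 500 = 3475000 N = 3475 kN.
Setting C = 0.85 f'_c a b equal to T: a = 3475000/(0.85 × 46.7 × 485) = 180.5 mm.

a ≈ 180.5 mm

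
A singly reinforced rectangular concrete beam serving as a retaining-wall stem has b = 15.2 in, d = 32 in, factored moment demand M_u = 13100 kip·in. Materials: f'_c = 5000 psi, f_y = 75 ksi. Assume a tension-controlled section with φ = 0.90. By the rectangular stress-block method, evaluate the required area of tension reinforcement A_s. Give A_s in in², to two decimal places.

M_n = M_u/φ = 13100/0.90 = 14555.6 kip·in.
From M_n = 0.85 f'_c a b (d − a/2):
a = d − √(d² − 2M_n/(0.85 f'_c b)) = 32 − √(32² − 2 × 14555.6/(0.85 × 5 × 15.2)) = 8.055 in.
A_s = 0.85 f'_c a b / f_y = 0.85 × 5 × 8.055 × 15.2 / 75 = 6.938 in².

A_s ≈ 6.94 in²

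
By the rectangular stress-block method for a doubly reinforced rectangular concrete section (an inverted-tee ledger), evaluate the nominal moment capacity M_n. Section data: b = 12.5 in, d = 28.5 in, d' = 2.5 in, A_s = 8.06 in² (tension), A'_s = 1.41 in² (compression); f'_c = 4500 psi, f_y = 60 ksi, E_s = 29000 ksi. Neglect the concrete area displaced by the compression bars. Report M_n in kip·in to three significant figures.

Assume both steels yield.
a = (A_s − A'_s) f_y/(0.85 f'_c b) = (8.06 − 1.41) × 60/(0.85 × 4.5 × 12.5) = 8.345 in.
c = a/β₁ = 8.345/0.825 = 10.115 in; ε'_s = 0.003(c − d')/c = 0.0023 ≥ ε_y = 0.0021, so the compression steel yields.
M_n = (A_s − A'_s) f_y (d − a/2) + A'_s f_y (d − d') = 399 × (28.5 − 4.1725) + 84.6 × (28.5 − 2.5) = 9706.7 + 2199.6 = 11906.3 kip·in.

M_n ≈ 11900 kip·in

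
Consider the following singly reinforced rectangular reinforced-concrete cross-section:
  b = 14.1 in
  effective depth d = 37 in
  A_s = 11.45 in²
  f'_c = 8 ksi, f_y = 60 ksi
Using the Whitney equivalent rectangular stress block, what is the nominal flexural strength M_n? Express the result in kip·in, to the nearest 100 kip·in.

M_n ≈ 23000 kip·in

T = A_s f_y = 11.45 × 60 = 687 kips.
a = T/(0.85 f'_c b) = 687/(0.85 × 8 × 14.1) = 7.165 in.
M_n = T(d − a/2) = 687 × (37 − 3.5825) = 22957.8 kip·in.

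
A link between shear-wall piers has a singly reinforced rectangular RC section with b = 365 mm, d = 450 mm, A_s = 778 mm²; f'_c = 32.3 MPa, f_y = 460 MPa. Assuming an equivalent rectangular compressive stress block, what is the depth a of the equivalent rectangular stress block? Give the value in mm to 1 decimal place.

a ≈ 35.7 mm

T = A_s f_y = 778 × 460 = 357880 N = 357.88 kN.
Setting C = 0.85 f'_c a b equal to T: a = 357880/(0.85 × 32.3 × 365) = 35.7 mm.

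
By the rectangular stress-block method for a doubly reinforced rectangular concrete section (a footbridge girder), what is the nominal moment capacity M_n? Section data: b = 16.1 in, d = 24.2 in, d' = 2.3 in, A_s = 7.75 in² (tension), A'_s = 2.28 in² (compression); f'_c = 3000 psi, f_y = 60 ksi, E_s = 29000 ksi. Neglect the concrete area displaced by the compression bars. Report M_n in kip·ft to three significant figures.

Assume both steels yield.
a = (A_s − A'_s) f_y/(0.85 f'_c b) = (7.75 − 2.28) × 60/(0.85 × 3 × 16.1) = 7.994 in.
c = a/β₁ = 7.994/0.85 = 9.405 in; ε'_s = 0.003(c − d')/c = 0.0023 ≥ ε_y = 0.0021, so the compression steel yields.
M_n = (A_s − A'_s) f_y (d − a/2) + A'_s f_y (d − d') = 328.2 × (24.2 − 3.997) + 136.8 × (24.2 − 2.3) = 6630.6 + 2995.9 = 9626.5 kip·in = 9626.5/12 = 802.21 kip·ft.

M_n ≈ 802 kip·ft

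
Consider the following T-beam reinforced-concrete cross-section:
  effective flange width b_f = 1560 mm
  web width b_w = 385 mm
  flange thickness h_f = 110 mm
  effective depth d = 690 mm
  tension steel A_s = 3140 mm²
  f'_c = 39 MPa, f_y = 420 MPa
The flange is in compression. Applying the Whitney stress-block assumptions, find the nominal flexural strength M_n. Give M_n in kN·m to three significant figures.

M_n ≈ 893 kN·m

Tension: T = A_s f_y = 3140 × 420 = 1318800 N.
Try a within the flange: a = T/(0.85 f'_c b_f) = 1318800/(0.85 × 39 × 1560) = 25.50 mm.
Since a = 25.50 ≤ h_f = 110 mm, the stress block lies entirely in the flange; analyse as a rectangular beam of width b_f.
M_n = T(d − a/2) = 1318800 × (690 − 12.75) = 893.16 × 10⁶ N·mm.
M_n = 893.16 kN·m.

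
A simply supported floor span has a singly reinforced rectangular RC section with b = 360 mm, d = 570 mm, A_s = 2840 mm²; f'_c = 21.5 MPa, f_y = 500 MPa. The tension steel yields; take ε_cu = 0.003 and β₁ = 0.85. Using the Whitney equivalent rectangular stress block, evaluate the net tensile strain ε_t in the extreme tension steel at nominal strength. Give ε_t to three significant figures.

ε_t ≈ 0.00373

a = A_s f_y/(0.85 f'_c b) = 215.84 mm.
β₁ = 0.85, so c = a/β₁ = 215.84/0.85 = 253.93 mm.
From the linear strain diagram with ε_cu = 0.003: ε_t = 0.003 (d − c)/c = 0.003 × (570 − 253.93)/253.93 = 0.00373.
ε_t < 0.004 — the section is over-reinforced for flexure under ACI limits.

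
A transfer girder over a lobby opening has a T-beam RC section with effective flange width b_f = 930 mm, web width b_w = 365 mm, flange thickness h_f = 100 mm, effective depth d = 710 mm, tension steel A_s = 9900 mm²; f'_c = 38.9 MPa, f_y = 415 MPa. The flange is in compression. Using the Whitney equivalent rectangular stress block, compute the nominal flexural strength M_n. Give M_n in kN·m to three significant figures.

Tension: T = A_s f_y = 9900 × 415 = 4108500 N.
Try a within the flange: a = T/(0.85 f'_c b_f) = 4108500/(0.85 × 38.9 × 930) = 133.61 mm.
a = 133.61 > h_f = 100 mm: the block extends into the web. Split into flange-overhang and web parts.
C_f = 0.85 f'_c (b_f − b_w) h_f = 0.85 × 38.9 × (930 − 365) × 100 = 1868173 N.
Remaining web compression depth: a_w = (T − C_f)/(0.85 f'_c b_w) = (4108500 − 1868173)/(0.85 × 38.9 × 365) = 185.63 mm.
M_n = C_f(d − h_f/2) + (T − C_f)(d − a_w/2) = 1868173 × (710 − 50) + 2240327 × (710 − 92.815) = 1232.99 + 1382.70 = 2615.69 × 10⁶ N·mm.
M_n = 2615.69 kN·m.

M_n ≈ 2620 kN·m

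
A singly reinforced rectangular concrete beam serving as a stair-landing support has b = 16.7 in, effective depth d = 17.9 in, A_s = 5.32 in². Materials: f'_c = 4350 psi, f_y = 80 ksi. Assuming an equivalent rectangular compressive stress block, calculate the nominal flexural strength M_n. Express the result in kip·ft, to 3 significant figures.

T = A_s f_y = 5.32 × 80 = 425.6 kips.
a = T/(0.85 f'_c b) = 425.6/(0.85 × 4.35 × 16.7) = 6.893 in.
M_n = T(d − a/2) = 425.6 × (17.9 − 3.4465) = 6151.4 kip·in = 6151.4/12 = 512.62 kip·ft.

M_n ≈ 513 kip·ft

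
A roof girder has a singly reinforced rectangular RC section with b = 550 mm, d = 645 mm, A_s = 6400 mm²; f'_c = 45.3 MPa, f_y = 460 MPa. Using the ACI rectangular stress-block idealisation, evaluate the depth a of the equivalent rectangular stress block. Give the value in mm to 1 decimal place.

a ≈ 139.0 mm

T = A_s f_y = 6400 × 460 = 2944000 N = 2944 kN.
Setting C = 0.85 f'_c a b equal to T: a = 2944000/(0.85 × 45.3 × 550) = 139.0 mm.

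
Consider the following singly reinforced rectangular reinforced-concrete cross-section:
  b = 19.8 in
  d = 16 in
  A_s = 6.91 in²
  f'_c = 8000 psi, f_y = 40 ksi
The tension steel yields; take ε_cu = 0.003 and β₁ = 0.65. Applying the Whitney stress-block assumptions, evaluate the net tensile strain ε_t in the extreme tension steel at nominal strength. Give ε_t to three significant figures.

ε_t ≈ 0.0122

a = A_s f_y/(0.85 f'_c b) = 2.053 in.
β₁ = 0.65, so c = a/β₁ = 2.053/0.65 = 3.158 in.
From the linear strain diagram with ε_cu = 0.003: ε_t = 0.003 (d − c)/c = 0.003 × (16 − 3.158)/3.158 = 0.0122.
Since ε_t ≥ 0.005, the section is tension-controlled.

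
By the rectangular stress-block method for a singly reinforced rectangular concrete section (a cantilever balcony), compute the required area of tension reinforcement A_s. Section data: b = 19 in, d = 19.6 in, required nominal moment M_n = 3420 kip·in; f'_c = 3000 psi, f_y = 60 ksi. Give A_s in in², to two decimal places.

A_s ≈ 3.24 in²

From M_n = 0.85 f'_c a b (d − a/2):
a = d − √(d² − 2M_n/(0.85 f'_c b)) = 19.6 − √(19.6² − 2 × 3420/(0.85 × 3 × 19)) = 4.012 in.
A_s = 0.85 f'_c a b / f_y = 0.85 × 3 × 4.012 × 19 / 60 = 3.240 in².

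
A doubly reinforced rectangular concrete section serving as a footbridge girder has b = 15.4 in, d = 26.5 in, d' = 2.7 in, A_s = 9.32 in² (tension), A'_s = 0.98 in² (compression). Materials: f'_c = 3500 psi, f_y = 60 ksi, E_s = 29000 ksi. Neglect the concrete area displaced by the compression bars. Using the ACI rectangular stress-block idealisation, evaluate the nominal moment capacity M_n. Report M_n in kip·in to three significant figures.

Assume both steels yield.
a = (A_s − A'_s) f_y/(0.85 f'_c b) = (9.32 − 0.98) × 60/(0.85 × 3.5 × 15.4) = 10.922 in.
c = a/β₁ = 10.922/0.85 = 12.849 in; ε'_s = 0.003(c − d')/c = 0.0024 ≥ ε_y = 0.0021, so the compression steel yields.
M_n = (A_s − A'_s) f_y (d − a/2) + A'_s f_y (d − d') = 500.4 × (26.5 − 5.461) + 58.8 × (26.5 − 2.7) = 10527.9 + 1399.4 = 11927.3 kip·in.

M_n ≈ 11900 kip·in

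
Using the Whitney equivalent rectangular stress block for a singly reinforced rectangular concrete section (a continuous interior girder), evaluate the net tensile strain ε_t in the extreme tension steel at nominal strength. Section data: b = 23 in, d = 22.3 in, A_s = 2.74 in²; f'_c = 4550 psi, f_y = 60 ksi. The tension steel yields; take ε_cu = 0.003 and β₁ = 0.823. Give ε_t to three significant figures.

ε_t ≈ 0.0268

a = A_s f_y/(0.85 f'_c b) = 1.848 in.
β₁ = 0.823, so c = a/β₁ = 1.848/0.823 = 2.245 in.
From the linear strain diagram with ε_cu = 0.003: ε_t = 0.003 (d − c)/c = 0.003 × (22.3 − 2.245)/2.245 = 0.0268.
Since ε_t ≥ 0.005, the section is tension-controlled.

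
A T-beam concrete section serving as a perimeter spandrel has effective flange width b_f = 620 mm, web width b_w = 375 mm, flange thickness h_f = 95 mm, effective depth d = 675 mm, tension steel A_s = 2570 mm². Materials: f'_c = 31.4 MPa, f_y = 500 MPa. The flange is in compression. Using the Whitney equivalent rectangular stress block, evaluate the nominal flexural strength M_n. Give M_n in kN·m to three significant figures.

M_n ≈ 817 kN·m

Tension: T = A_s f_y = 2570 × 500 = 1285000 N.
Try a within the flange: a = T/(0.85 f'_c b_f) = 1285000/(0.85 × 31.4 × 620) = 77.65 mm.
Since a = 77.65 ≤ h_f = 95 mm, the stress block lies entirely in the flange; analyse as a rectangular beam of width b_f.
M_n = T(d − a/2) = 1285000 × (675 − 38.825) = 817.48 × 10⁶ N·mm.
M_n = 817.48 kN·m.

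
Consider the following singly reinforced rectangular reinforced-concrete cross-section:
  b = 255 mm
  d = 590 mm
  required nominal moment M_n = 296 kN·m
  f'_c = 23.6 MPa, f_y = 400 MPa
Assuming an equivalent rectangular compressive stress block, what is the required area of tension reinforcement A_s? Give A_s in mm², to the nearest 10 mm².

A_s ≈ 1380 mm²

With M_n = 0.85 f'_c a b (d − a/2), solve the quadratic for a:
a = d − √(d² − 2M_n/(0.85 f'_c b)) = 590 − √(590² − 2 × 296×10⁶/(0.85 × 23.6 × 255)) = 107.95 mm.
A_s = 0.85 f'_c a b / f_y = 0.85 × 23.6 × 107.95 × 255 / 400 = 1380.5 mm².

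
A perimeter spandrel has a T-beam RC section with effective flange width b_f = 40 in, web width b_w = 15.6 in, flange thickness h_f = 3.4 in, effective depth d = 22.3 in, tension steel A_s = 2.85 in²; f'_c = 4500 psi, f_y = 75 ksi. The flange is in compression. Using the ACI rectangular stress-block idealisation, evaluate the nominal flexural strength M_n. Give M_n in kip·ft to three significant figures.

M_n ≈ 385 kip·ft

Tension: T = A_s f_y = 2.85 × 75 = 213.75 kips.
Try a within the flange: a = T/(0.85 f'_c b_f) = 213.75/(0.85 × 4.5 × 40) = 1.397 in.
Since a = 1.397 ≤ h_f = 3.4 in, the stress block lies entirely in the flange; analyse as a rectangular beam of width b_f.
M_n = T(d − a/2) = 213.75 × (22.3 − 0.6985) = 4617.3 kip·in.
M_n = 4617.3/12 = 384.78 kip·ft.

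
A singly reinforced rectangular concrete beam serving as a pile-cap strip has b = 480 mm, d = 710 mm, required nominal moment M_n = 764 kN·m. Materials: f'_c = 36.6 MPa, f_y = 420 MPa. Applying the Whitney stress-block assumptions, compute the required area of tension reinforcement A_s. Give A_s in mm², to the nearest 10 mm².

With M_n = 0.85 f'_c a b (d − a/2), solve the quadratic for a:
a = d − √(d² − 2M_n/(0.85 f'_c b)) = 710 − √(710² − 2 × 764×10⁶/(0.85 × 36.6 × 480)) = 76.14 mm.
A_s = 0.85 f'_c a b / f_y = 0.85 × 36.6 × 76.14 × 480 / 420 = 2707.1 mm².

A_s ≈ 2710 mm²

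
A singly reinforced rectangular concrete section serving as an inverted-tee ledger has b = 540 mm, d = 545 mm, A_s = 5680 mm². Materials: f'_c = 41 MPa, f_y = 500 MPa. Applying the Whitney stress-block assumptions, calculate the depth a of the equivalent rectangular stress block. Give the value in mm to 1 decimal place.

T = A_s f_y = 5680 × 500 = 2840000 N = 2840 kN.
Setting C = 0.85 f'_c a b equal to T: a = 2840000/(0.85 × 41 × 540) = 150.9 mm.

a ≈ 150.9 mm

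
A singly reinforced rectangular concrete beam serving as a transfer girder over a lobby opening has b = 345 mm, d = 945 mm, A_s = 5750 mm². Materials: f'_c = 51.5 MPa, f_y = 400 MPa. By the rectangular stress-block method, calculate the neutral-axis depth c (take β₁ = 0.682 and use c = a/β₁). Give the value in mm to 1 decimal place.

T = A_s f_y = 5750 × 400 = 2300000 N = 2300 kN.
Setting C = 0.85 f'_c a b equal to T: a = 2300000/(0.85 × 51.5 × 345) = 152.294 mm.
With β₁ = 0.682, c = a/β₁ = 152.294/0.682 = 223.3 mm.

c ≈ 223.3 mm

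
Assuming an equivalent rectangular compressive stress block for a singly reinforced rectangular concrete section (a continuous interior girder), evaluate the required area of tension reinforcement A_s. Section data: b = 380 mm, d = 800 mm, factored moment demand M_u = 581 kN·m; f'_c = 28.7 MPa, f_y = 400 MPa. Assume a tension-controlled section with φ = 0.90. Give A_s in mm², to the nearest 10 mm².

M_n = M_u/φ = 581/0.90 = 645.556 kN·m.
With M_n = 0.85 f'_c a b (d − a/2), solve the quadratic for a:
a = d − √(d² − 2M_n/(0.85 f'_c b)) = 800 − √(800² − 2 × 645.556×10⁶/(0.85 × 28.7 × 380)) = 92.38 mm.
A_s = 0.85 f'_c a b / f_y = 0.85 × 28.7 × 92.38 × 380 / 400 = 2140.9 mm².

A_s ≈ 2140 mm²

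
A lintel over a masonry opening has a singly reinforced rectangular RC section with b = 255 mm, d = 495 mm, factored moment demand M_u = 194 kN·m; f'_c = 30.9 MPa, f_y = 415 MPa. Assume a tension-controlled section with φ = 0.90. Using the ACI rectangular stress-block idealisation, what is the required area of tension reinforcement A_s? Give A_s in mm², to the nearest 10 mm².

M_n = M_u/φ = 194/0.90 = 215.556 kN·m.
With M_n = 0.85 f'_c a b (d − a/2), solve the quadratic for a:
a = d − √(d² − 2M_n/(0.85 f'_c b)) = 495 − √(495² − 2 × 215.556×10⁶/(0.85 × 30.9 × 255)) = 69.96 mm.
A_s = 0.85 f'_c a b / f_y = 0.85 × 30.9 × 69.96 × 255 / 415 = 1129.1 mm².

A_s ≈ 1130 mm²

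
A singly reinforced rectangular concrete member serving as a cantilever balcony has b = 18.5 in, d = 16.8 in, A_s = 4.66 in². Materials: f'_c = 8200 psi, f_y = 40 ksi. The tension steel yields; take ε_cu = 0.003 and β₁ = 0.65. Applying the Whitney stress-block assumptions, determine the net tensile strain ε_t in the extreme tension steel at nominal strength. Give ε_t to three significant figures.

ε_t ≈ 0.0197

a = A_s f_y/(0.85 f'_c b) = 1.446 in.
β₁ = 0.65, so c = a/β₁ = 1.446/0.65 = 2.225 in.
From the linear strain diagram with ε_cu = 0.003: ε_t = 0.003 (d − c)/c = 0.003 × (16.8 − 2.225)/2.225 = 0.0197.
Since ε_t ≥ 0.005, the section is tension-controlled.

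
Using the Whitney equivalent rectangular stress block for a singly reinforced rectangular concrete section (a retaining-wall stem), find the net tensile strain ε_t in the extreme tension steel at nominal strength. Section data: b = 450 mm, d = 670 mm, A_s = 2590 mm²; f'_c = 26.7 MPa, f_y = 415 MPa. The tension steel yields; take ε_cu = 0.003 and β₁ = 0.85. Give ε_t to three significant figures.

ε_t ≈ 0.0132

a = A_s f_y/(0.85 f'_c b) = 105.25 mm.
β₁ = 0.85, so c = a/β₁ = 105.25/0.85 = 123.82 mm.
From the linear strain diagram with ε_cu = 0.003: ε_t = 0.003 (d − c)/c = 0.003 × (670 − 123.82)/123.82 = 0.0132.
Since ε_t ≥ 0.005, the section is tension-controlled.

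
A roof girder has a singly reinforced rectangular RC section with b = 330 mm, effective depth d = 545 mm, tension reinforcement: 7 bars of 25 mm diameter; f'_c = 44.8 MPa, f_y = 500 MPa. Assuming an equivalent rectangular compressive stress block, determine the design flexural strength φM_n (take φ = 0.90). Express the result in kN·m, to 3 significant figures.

A_s = 7 × 491 = 3437 mm².
T = A_s f_y = 3437 × 500 = 1718500 N = 1718.5 kN.
From C = T: a = T/(0.85 f'_c b) = 1718500/(0.85 × 44.8 × 330) = 136.75 mm.
M_n = T(d − a/2) = 1718.5 kN × (545 − 68.375) mm = 819.08 kN·m.
φM_n = 0.90 × 819.08 = 737.17 kN·m.

φM_n ≈ 737 kN·m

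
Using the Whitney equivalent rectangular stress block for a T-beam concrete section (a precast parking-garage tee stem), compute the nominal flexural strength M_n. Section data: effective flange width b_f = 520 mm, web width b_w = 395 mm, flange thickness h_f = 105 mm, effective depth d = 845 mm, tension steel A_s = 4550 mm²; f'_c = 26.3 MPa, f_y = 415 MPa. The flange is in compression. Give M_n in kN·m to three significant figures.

M_n ≈ 1440 kN·m

Tension: T = A_s f_y = 4550 × 415 = 1888250 N.
Try a within the flange: a = T/(0.85 f'_c b_f) = 1888250/(0.85 × 26.3 × 520) = 162.44 mm.
a = 162.44 > h_f = 105 mm: the block extends into the web. Split into flange-overhang and web parts.
C_f = 0.85 f'_c (b_f − b_w) h_f = 0.85 × 26.3 × (520 − 395) × 105 = 293409 N.
Remaining web compression depth: a_w = (T − C_f)/(0.85 f'_c b_w) = (1888250 − 293409)/(0.85 × 26.3 × 395) = 180.61 mm.
M_n = C_f(d − h_f/2) + (T − C_f)(d − a_w/2) = 293409 × (845 − 52.5) + 1594841 × (845 − 90.305) = 232.53 + 1203.62 = 1436.15 × 10⁶ N·mm.
M_n = 1436.15 kN·m.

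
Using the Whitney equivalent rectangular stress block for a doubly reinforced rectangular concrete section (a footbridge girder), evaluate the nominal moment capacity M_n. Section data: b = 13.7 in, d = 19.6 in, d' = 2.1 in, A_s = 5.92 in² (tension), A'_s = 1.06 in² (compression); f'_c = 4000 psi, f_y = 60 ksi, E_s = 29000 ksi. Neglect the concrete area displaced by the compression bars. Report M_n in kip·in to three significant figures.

M_n ≈ 5920 kip·in

Assume both steels yield.
a = (A_s − A'_s) f_y/(0.85 f'_c b) = (5.92 − 1.06) × 60/(0.85 × 4 × 13.7) = 6.260 in.
c = a/β₁ = 6.260/0.85 = 7.365 in; ε'_s = 0.003(c − d')/c = 0.0021 ≥ ε_y = 0.0021, so the compression steel yields.
M_n = (A_s − A'_s) f_y (d − a/2) + A'_s f_y (d − d') = 291.6 × (19.6 − 3.13) + 63.6 × (19.6 − 2.1) = 4802.7 + 1113.0 = 5915.7 kip·in.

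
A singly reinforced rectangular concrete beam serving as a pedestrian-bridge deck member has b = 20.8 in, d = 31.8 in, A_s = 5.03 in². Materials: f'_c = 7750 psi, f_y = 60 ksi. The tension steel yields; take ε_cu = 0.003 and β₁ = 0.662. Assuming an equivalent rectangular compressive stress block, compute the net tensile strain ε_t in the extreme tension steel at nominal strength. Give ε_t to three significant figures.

ε_t ≈ 0.0257

a = A_s f_y/(0.85 f'_c b) = 2.203 in.
β₁ = 0.662, so c = a/β₁ = 2.203/0.662 = 3.328 in.
From the linear strain diagram with ε_cu = 0.003: ε_t = 0.003 (d − c)/c = 0.003 × (31.8 − 3.328)/3.328 = 0.0257.
Since ε_t ≥ 0.005, the section is tension-controlled.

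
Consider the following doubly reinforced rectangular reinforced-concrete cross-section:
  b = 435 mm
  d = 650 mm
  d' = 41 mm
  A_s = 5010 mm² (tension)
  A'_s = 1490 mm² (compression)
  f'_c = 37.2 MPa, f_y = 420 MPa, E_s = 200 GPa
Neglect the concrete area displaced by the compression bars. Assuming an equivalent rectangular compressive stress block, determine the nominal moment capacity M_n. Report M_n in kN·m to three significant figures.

M_n ≈ 1260 kN·m

Assume both tension and compression steel yield.
Net tension couple steel: A_s − A'_s = 3520 mm².
a = (A_s − A'_s) f_y / (0.85 f'_c b) = 1478400/(0.85 × 37.2 × 435) = 107.48 mm.
c = a/β₁ = 107.48/0.784 = 137.09 mm; ε'_s = 0.003(c − d')/c = 0.0021 ≥ f_y/E_s = 0.0021, so compression steel does yield.
M_n = (A_s − A'_s) f_y (d − a/2) + A'_s f_y (d − d') = [1478400 × (650 − 53.74) + 625800 × (650 − 41)] × 10⁻⁶ = 881.51 + 381.11 = 1262.62 kN·m.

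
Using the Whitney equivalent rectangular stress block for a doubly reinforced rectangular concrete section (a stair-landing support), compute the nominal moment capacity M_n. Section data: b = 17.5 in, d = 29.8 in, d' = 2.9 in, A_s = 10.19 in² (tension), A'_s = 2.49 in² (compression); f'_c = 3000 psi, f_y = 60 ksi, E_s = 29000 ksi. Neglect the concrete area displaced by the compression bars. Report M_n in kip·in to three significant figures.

Assume both steels yield.
a = (A_s − A'_s) f_y/(0.85 f'_c b) = (10.19 − 2.49) × 60/(0.85 × 3 × 17.5) = 10.353 in.
c = a/β₁ = 10.353/0.85 = 12.180 in; ε'_s = 0.003(c − d')/c = 0.0023 ≥ ε_y = 0.0021, so the compression steel yields.
M_n = (A_s − A'_s) f_y (d − a/2) + A'_s f_y (d − d') = 462 × (29.8 − 5.1765) + 149.4 × (29.8 − 2.9) = 11376.1 + 4018.9 = 15395.0 kip·in.

M_n ≈ 15400 kip·in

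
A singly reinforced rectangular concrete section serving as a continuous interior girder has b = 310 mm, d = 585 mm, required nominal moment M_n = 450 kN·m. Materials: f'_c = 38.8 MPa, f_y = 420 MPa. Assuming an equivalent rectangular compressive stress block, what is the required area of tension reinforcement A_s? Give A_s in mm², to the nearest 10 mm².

A_s ≈ 1970 mm²

With M_n = 0.85 f'_c a b (d − a/2), solve the quadratic for a:
a = d − √(d² − 2M_n/(0.85 f'_c b)) = 585 − √(585² − 2 × 450×10⁶/(0.85 × 38.8 × 310)) = 80.82 mm.
A_s = 0.85 f'_c a b / f_y = 0.85 × 38.8 × 80.82 × 310 / 420 = 1967.4 mm².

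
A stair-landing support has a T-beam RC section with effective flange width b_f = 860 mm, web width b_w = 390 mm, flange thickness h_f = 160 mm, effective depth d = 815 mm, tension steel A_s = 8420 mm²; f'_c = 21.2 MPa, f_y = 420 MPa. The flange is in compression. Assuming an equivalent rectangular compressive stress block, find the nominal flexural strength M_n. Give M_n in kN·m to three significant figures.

M_n ≈ 2440 kN·m

Tension: T = A_s f_y = 8420 × 420 = 3536400 N.
Try a within the flange: a = T/(0.85 f'_c b_f) = 3536400/(0.85 × 21.2 × 860) = 228.20 mm.
a = 228.20 > h_f = 160 mm: the block extends into the web. Split into flange-overhang and web parts.
C_f = 0.85 f'_c (b_f − b_w) h_f = 0.85 × 21.2 × (860 − 390) × 160 = 1355104 N.
Remaining web compression depth: a_w = (T − C_f)/(0.85 f'_c b_w) = (3536400 − 1355104)/(0.85 × 21.2 × 390) = 310.38 mm.
M_n = C_f(d − h_f/2) + (T − C_f)(d − a_w/2) = 1355104 × (815 − 80) + 2181296 × (815 − 155.19) = 996.00 + 1439.24 = 2435.24 × 10⁶ N·mm.
M_n = 2435.24 kN·m.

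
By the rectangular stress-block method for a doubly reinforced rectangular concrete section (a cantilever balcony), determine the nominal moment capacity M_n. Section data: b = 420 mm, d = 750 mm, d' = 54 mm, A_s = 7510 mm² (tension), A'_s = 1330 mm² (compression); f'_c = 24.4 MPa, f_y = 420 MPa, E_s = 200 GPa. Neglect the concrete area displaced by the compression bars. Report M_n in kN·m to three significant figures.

Assume both tension and compression steel yield.
Net tension couple steel: A_s − A'_s = 6180 mm².
a = (A_s − A'_s) f_y / (0.85 f'_c b) = 2595600/(0.85 × 24.4 × 420) = 297.97 mm.
c = a/β₁ = 297.97/0.85 = 350.55 mm; ε'_s = 0.003(c − d')/c = 0.0025 ≥ f_y/E_s = 0.0021, so compression steel does yield.
M_n = (A_s − A'_s) f_y (d − a/2) + A'_s f_y (d − d') = [2595600 × (750 − 148.985) + 558600 × (750 − 54)] × 10⁻⁶ = 1559.99 + 388.79 = 1948.78 kN·m.

M_n ≈ 1950 kN·m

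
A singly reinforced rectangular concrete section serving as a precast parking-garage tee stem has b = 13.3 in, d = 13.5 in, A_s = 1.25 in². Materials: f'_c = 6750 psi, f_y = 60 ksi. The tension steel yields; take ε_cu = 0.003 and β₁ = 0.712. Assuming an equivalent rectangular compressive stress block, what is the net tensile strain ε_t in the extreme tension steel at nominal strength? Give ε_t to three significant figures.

ε_t ≈ 0.0263

a = A_s f_y/(0.85 f'_c b) = 0.983 in.
β₁ = 0.712, so c = a/β₁ = 0.983/0.712 = 1.381 in.
From the linear strain diagram with ε_cu = 0.003: ε_t = 0.003 (d − c)/c = 0.003 × (13.5 − 1.381)/1.381 = 0.0263.
Since ε_t ≥ 0.005, the section is tension-controlled.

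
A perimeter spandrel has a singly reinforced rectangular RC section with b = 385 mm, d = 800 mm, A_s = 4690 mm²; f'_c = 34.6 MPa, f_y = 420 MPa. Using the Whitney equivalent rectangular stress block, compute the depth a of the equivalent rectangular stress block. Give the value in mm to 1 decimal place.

T = A_s f_y = 4690 × 420 = 1969800 N = 1969.8 kN.
Setting C = 0.85 f'_c a b equal to T: a = 1969800/(0.85 × 34.6 × 385) = 174.0 mm.

a ≈ 174.0 mm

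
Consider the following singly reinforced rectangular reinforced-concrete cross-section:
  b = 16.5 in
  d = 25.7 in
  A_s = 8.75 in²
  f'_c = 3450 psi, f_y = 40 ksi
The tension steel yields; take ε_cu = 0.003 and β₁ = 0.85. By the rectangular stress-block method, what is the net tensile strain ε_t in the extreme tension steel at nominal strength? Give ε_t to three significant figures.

a = A_s f_y/(0.85 f'_c b) = 7.233 in.
β₁ = 0.85, so c = a/β₁ = 7.233/0.85 = 8.509 in.
From the linear strain diagram with ε_cu = 0.003: ε_t = 0.003 (d − c)/c = 0.003 × (25.7 − 8.509)/8.509 = 0.00606.
Since ε_t ≥ 0.005, the section is tension-controlled.

ε_t ≈ 0.00606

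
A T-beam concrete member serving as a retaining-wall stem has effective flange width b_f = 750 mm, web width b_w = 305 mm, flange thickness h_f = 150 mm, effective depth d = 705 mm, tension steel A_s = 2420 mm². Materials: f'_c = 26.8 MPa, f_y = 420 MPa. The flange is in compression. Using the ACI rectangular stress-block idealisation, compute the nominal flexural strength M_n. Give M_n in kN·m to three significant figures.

Tension: T = A_s f_y = 2420 × 420 = 1016400 N.
Try a within the flange: a = T/(0.85 f'_c b_f) = 1016400/(0.85 × 26.8 × 750) = 59.49 mm.
Since a = 59.49 ≤ h_f = 150 mm, the stress block lies entirely in the flange; analyse as a rectangular beam of width b_f.
M_n = T(d − a/2) = 1016400 × (705 − 29.745) = 686.33 × 10⁶ N·mm.
M_n = 686.33 kN·m.

M_n ≈ 686 kN·m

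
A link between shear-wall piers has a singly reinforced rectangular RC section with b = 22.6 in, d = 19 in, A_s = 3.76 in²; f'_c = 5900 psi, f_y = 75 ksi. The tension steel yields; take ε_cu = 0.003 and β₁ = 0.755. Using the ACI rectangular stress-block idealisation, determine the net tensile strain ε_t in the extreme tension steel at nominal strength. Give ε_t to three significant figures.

ε_t ≈ 0.0143

a = A_s f_y/(0.85 f'_c b) = 2.488 in.
β₁ = 0.755, so c = a/β₁ = 2.488/0.755 = 3.295 in.
From the linear strain diagram with ε_cu = 0.003: ε_t = 0.003 (d − c)/c = 0.003 × (19 − 3.295)/3.295 = 0.0143.
Since ε_t ≥ 0.005, the section is tension-controlled.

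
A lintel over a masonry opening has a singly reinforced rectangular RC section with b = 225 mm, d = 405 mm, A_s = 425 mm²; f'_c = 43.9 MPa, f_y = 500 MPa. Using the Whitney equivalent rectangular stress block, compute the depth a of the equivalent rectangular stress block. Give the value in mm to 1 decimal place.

T = A_s f_y = 425 × 500 = 212500 N = 212.5 kN.
Setting C = 0.85 f'_c a b equal to T: a = 212500/(0.85 × 43.9 × 225) = 25.3 mm.

a ≈ 25.3 mm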